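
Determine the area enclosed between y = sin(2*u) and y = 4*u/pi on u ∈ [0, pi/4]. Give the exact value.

On [0, pi/4], (sin(2*u)) - (4*u/pi) = -4*u/pi + sin(2*u) is ≥ 0 throughout, so the area is a single integral of |-4*u/pi + sin(2*u)|.
∫[0,pi/4] (-4*u/pi + sin(2*u)) du = 1/2 - pi/8.

1/2 - pi/8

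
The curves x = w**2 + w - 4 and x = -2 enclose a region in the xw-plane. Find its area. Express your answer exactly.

9/2

Both boundary curves give x as a function of w, so integrate with respect to w. Setting them equal: w**2 + w - 2 = 0, i.e. (w - 1)*(w + 2) = 0, so they meet at w = -2, 1.
For w in [-2, 1], x = w**2 + w - 4 is on the left; area = ∫[-2,1] (-(w**2 + w - 2)) dw = 9/2.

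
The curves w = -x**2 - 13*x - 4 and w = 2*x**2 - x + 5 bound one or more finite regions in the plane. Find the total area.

4

Set the curves equal: -x**2 - 13*x - 4 = 2*x**2 - x + 5, so -3*x**2 - 12*x - 9 = 0, which factors as -3*(x + 1)*(x + 3) = 0. The curves meet at x = -3, -1.
On [-3, -1], w = -x**2 - 13*x - 4 is on top; that piece has area ∫[-3,-1] (-3*x**2 - 12*x - 9) dx = 4.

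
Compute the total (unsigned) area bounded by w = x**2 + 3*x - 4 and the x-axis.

125/6

The curve meets the x-axis where x**2 + 3*x - 4 = 0, i.e. (x - 1)*(x + 4) = 0, at x = -4, 1.
On [-4, 1] the curve lies below the axis; ∫[-4,1] (x**2 + 3*x - 4) dx = -125/6, giving area 125/6.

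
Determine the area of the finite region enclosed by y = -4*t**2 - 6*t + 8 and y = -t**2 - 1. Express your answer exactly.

32

Set the curves equal: -4*t**2 - 6*t + 8 = -t**2 - 1, so -3*t**2 - 6*t + 9 = 0, which factors as -3*(t - 1)*(t + 3) = 0. The curves meet at t = -3, 1.
On [-3, 1], y = -4*t**2 - 6*t + 8 is on top; that piece has area ∫[-3,1] (-3*t**2 - 6*t + 9) dt = 32.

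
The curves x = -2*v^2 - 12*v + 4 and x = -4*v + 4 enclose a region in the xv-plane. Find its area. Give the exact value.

64/3

Both boundary curves give x as a function of v, so integrate with respect to v. Setting them equal: -2*v^2 - 8*v = 0, i.e. -2*v*(v + 4) = 0, so they meet at v = -4, 0.
For v in [-4, 0], x = -2*v^2 - 12*v + 4 is on the right; area = ∫[-4,0] (-2*v^2 - 8*v) dv = 64/3.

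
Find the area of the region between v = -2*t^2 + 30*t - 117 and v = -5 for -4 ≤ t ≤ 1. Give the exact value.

2485/3

On [-4, 1], (-2*t^2 + 30*t - 117) - (-5) = -2*t^2 + 30*t - 112 is ≤ 0 throughout, so the area is a single integral of |-2*t^2 + 30*t - 112|.
∫[-4,1] (-2*t^2 + 30*t - 112) dt = -2485/3; the area of that piece is 2485/3.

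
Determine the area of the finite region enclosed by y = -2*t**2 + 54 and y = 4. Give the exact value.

Set the curves equal: -2*t**2 + 54 = 4, so -2*t**2 + 50 = 0, which factors as -2*(t - 5)*(t + 5) = 0. The curves meet at t = -5, 5.
On [-5, 5], y = -2*t**2 + 54 is on top; that piece has area ∫[-5,5] (-2*t**2 + 50) dt = 1000/3.

1000/3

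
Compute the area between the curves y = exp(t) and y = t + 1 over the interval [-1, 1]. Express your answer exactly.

-2 - exp(-1) + exp(1)

On [-1, 1], (exp(t)) - (t + 1) = -t + exp(t) - 1 is ≥ 0 throughout, so the area is a single integral of |-t + exp(t) - 1|.
∫[-1,1] (-t + exp(t) - 1) dt = -2 - exp(-1) + exp(1).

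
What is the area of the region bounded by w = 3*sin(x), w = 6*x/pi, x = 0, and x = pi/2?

On [0, pi/2], (3*sin(x)) - (6*x/pi) = -6*x/pi + 3*sin(x) is ≥ 0 throughout, so the area is a single integral of |-6*x/pi + 3*sin(x)|.
∫[0,pi/2] (-6*x/pi + 3*sin(x)) dx = 3 - 3*pi/4.

3 - 3*pi/4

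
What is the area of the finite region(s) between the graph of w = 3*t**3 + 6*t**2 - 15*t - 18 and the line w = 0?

253/4

The curve meets the t-axis where 3*t**3 + 6*t**2 - 15*t - 18 = 0, i.e. 3*(t - 2)*(t + 1)*(t + 3) = 0, at t = -3, -1, 2.
On [-3, -1] the curve lies above the axis; ∫[-3,-1] (3*t**3 + 6*t**2 - 15*t - 18) dt = 16, giving area 16.
On [-1, 2] the curve lies below the axis; ∫[-1,2] (3*t**3 + 6*t**2 - 15*t - 18) dt = -189/4, giving area 189/4.
Total area = 16 + 189/4 = 253/4.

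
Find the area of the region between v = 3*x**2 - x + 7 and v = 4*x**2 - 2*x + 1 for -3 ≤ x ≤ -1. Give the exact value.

5

The difference (3*x**2 - x + 7) - (4*x**2 - 2*x + 1) = -x**2 + x + 6 changes sign at x = -2 inside [-3, -1], so split the integral there.
∫[-3,-2] (-x**2 + x + 6) dx = -17/6; the area of that piece is 17/6.
∫[-2,-1] (-x**2 + x + 6) dx = 13/6.
Total area = 17/6 + 13/6 = 5.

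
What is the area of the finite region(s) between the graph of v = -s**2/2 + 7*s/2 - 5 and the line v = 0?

9/4

The curve meets the s-axis where -s**2/2 + 7*s/2 - 5 = 0, i.e. -(s - 5)*(s - 2)/2 = 0, at s = 2, 5.
On [2, 5] the curve lies above the axis; ∫[2,5] (-s**2/2 + 7*s/2 - 5) ds = 9/4, giving area 9/4.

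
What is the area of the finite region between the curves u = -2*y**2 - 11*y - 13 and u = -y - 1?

1/3

Both boundary curves give u as a function of y, so integrate with respect to y. Setting them equal: -2*y**2 - 10*y - 12 = 0, i.e. -2*(y + 2)*(y + 3) = 0, so they meet at y = -3, -2.
For y in [-3, -2], u = -2*y**2 - 11*y - 13 is on the right; area = ∫[-3,-2] (-2*y**2 - 10*y - 12) dy = 1/3.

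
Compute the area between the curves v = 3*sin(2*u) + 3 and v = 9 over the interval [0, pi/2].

-3 + 3*pi

On [0, pi/2], (3*sin(2*u) + 3) - (9) = 3*sin(2*u) - 6 is ≤ 0 throughout, so the area is a single integral of |3*sin(2*u) - 6|.
∫[0,pi/2] (3*sin(2*u) - 6) du = 3 - 3*pi; the area of that piece is -3 + 3*pi.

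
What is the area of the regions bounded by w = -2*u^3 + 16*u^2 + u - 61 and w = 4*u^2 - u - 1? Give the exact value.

407/2

Set the curves equal: -2*u^3 + 16*u^2 + u - 61 = 4*u^2 - u - 1, so -2*u^3 + 12*u^2 + 2*u - 60 = 0, which factors as -2*(u - 5)*(u - 3)*(u + 2) = 0. The curves meet at u = -2, 3, 5.
On [-2, 3], w = 4*u^2 - u - 1 is on top; that piece has area ∫[-2,3] (-(-2*u^3 + 12*u^2 + 2*u - 60)) du = 375/2.
On [3, 5], w = -2*u^3 + 16*u^2 + u - 61 is on top; that piece has area ∫[3,5] (-2*u^3 + 12*u^2 + 2*u - 60) du = 16.
Total enclosed area = 375/2 + 16 = 407/2.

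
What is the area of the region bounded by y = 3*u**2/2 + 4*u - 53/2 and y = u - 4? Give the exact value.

Set the curves equal: 3*u**2/2 + 4*u - 53/2 = u - 4, so 3*u**2/2 + 3*u - 45/2 = 0, which factors as 3*(u - 3)*(u + 5)/2 = 0. The curves meet at u = -5, 3.
On [-5, 3], y = u - 4 is on top; that piece has area ∫[-5,3] (-(3*u**2/2 + 3*u - 45/2)) du = 128.

128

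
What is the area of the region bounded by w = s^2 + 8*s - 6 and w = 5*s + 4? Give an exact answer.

343/6

Set the curves equal: s^2 + 8*s - 6 = 5*s + 4, so s^2 + 3*s - 10 = 0, which factors as (s - 2)*(s + 5) = 0. The curves meet at s = -5, 2.
On [-5, 2], w = 5*s + 4 is on top; that piece has area ∫[-5,2] (-(s^2 + 3*s - 10)) ds = 343/6.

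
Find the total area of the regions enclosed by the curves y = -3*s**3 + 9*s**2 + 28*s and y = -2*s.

Set the curves equal: -3*s**3 + 9*s**2 + 28*s = -2*s, so -3*s**3 + 9*s**2 + 30*s = 0, which factors as -3*s*(s - 5)*(s + 2) = 0. The curves meet at s = -2, 0, 5.
On [-2, 0], y = -2*s is on top; that piece has area ∫[-2,0] (-(-3*s**3 + 9*s**2 + 30*s)) ds = 24.
On [0, 5], y = -3*s**3 + 9*s**2 + 28*s is on top; that piece has area ∫[0,5] (-3*s**3 + 9*s**2 + 30*s) ds = 1125/4.
Total enclosed area = 24 + 1125/4 = 1221/4.

1221/4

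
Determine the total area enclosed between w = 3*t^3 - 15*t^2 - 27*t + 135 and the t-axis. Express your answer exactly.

The curve meets the t-axis where 3*t^3 - 15*t^2 - 27*t + 135 = 0, i.e. 3*(t - 5)*(t - 3)*(t + 3) = 0, at t = -3, 3, 5.
On [-3, 3] the curve lies above the axis; ∫[-3,3] (3*t^3 - 15*t^2 - 27*t + 135) dt = 540, giving area 540.
On [3, 5] the curve lies below the axis; ∫[3,5] (3*t^3 - 15*t^2 - 27*t + 135) dt = -28, giving area 28.
Total area = 540 + 28 = 568.

568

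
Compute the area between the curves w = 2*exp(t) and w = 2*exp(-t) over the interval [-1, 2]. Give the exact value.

The difference (2*exp(t)) - (2*exp(-t)) = 2*exp(t) - 2*exp(-t) changes sign at t = 0 inside [-1, 2], so split the integral there.
∫[-1,0] (2*exp(t) - 2*exp(-t)) dt = -2*exp(1) - 2*exp(-1) + 4; the area of that piece is -4 + 2*exp(-1) + 2*exp(1).
∫[0,2] (2*exp(t) - 2*exp(-t)) dt = -4 + 2*exp(-2) + 2*exp(2).
Total area = (-4 + 2*exp(-1) + 2*exp(1)) + (-4 + 2*exp(-2) + 2*exp(2)) = -8 + 2*exp(-2) + 2*exp(-1) + 2*exp(1) + 2*exp(2).

-8 + 2*exp(-2) + 2*exp(-1) + 2*exp(1) + 2*exp(2)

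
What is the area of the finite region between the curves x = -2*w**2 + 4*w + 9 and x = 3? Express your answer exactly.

64/3

Both boundary curves give x as a function of w, so integrate with respect to w. Setting them equal: -2*w**2 + 4*w + 6 = 0, i.e. -2*(w - 3)*(w + 1) = 0, so they meet at w = -1, 3.
For w in [-1, 3], x = -2*w**2 + 4*w + 9 is on the right; area = ∫[-1,3] (-2*w**2 + 4*w + 6) dw = 64/3.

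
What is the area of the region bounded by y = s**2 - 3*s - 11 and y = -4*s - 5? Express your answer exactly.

Set the curves equal: s**2 - 3*s - 11 = -4*s - 5, so s**2 + s - 6 = 0, which factors as (s - 2)*(s + 3) = 0. The curves meet at s = -3, 2.
On [-3, 2], y = -4*s - 5 is on top; that piece has area ∫[-3,2] (-(s**2 + s - 6)) ds = 125/6.

125/6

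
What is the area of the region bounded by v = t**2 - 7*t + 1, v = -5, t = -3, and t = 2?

The difference (t**2 - 7*t + 1) - (-5) = t**2 - 7*t + 6 changes sign at t = 1 inside [-3, 2], so split the integral there.
∫[-3,1] (t**2 - 7*t + 6) dt = 184/3.
∫[1,2] (t**2 - 7*t + 6) dt = -13/6; the area of that piece is 13/6.
Total area = 184/3 + 13/6 = 127/2.

127/2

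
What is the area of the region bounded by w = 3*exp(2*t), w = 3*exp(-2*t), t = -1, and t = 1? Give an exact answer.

-6 + 3*exp(-2) + 3*exp(2)

The difference (3*exp(2*t)) - (3*exp(-2*t)) = 3*exp(2*t) - 3*exp(-2*t) changes sign at t = 0 inside [-1, 1], so split the integral there.
∫[-1,0] (3*exp(2*t) - 3*exp(-2*t)) dt = -3*exp(2)/2 - 3*exp(-2)/2 + 3; the area of that piece is -3 + 3*exp(-2)/2 + 3*exp(2)/2.
∫[0,1] (3*exp(2*t) - 3*exp(-2*t)) dt = -3 + 3*exp(-2)/2 + 3*exp(2)/2.
Total area = (-3 + 3*exp(-2)/2 + 3*exp(2)/2) + (-3 + 3*exp(-2)/2 + 3*exp(2)/2) = -6 + 3*exp(-2) + 3*exp(2).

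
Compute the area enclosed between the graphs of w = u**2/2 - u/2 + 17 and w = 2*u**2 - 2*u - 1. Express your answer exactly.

343/4

Set the curves equal: u**2/2 - u/2 + 17 = 2*u**2 - 2*u - 1, so -3*u**2/2 + 3*u/2 + 18 = 0, which factors as -3*(u - 4)*(u + 3)/2 = 0. The curves meet at u = -3, 4.
On [-3, 4], w = u**2/2 - u/2 + 17 is on top; that piece has area ∫[-3,4] (-3*u**2/2 + 3*u/2 + 18) du = 343/4.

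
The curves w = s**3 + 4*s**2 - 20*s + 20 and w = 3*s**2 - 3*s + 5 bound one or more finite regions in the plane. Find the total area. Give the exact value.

Set the curves equal: s**3 + 4*s**2 - 20*s + 20 = 3*s**2 - 3*s + 5, so s**3 + s**2 - 17*s + 15 = 0, which factors as (s - 3)*(s - 1)*(s + 5) = 0. The curves meet at s = -5, 1, 3.
On [-5, 1], w = s**3 + 4*s**2 - 20*s + 20 is on top; that piece has area ∫[-5,1] (s**3 + s**2 - 17*s + 15) ds = 180.
On [1, 3], w = 3*s**2 - 3*s + 5 is on top; that piece has area ∫[1,3] (-(s**3 + s**2 - 17*s + 15)) ds = 28/3.
Total enclosed area = 180 + 28/3 = 568/3.

568/3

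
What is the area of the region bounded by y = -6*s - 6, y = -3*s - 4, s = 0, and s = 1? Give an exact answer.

On [0, 1], (-6*s - 6) - (-3*s - 4) = -3*s - 2 is ≤ 0 throughout, so the area is a single integral of |-3*s - 2|.
∫[0,1] (-3*s - 2) ds = -7/2; the area of that piece is 7/2.

7/2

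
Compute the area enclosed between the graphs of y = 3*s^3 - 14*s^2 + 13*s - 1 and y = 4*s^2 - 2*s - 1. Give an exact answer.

393/4

Set the curves equal: 3*s^3 - 14*s^2 + 13*s - 1 = 4*s^2 - 2*s - 1, so 3*s^3 - 18*s^2 + 15*s = 0, which factors as 3*s*(s - 5)*(s - 1) = 0. The curves meet at s = 0, 1, 5.
On [0, 1], y = 3*s^3 - 14*s^2 + 13*s - 1 is on top; that piece has area ∫[0,1] (3*s^3 - 18*s^2 + 15*s) ds = 9/4.
On [1, 5], y = 4*s^2 - 2*s - 1 is on top; that piece has area ∫[1,5] (-(3*s^3 - 18*s^2 + 15*s)) ds = 96.
Total enclosed area = 9/4 + 96 = 393/4.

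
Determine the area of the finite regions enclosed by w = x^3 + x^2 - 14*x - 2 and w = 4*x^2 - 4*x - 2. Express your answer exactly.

407/4

Set the curves equal: x^3 + x^2 - 14*x - 2 = 4*x^2 - 4*x - 2, so x^3 - 3*x^2 - 10*x = 0, which factors as x*(x - 5)*(x + 2) = 0. The curves meet at x = -2, 0, 5.
On [-2, 0], w = x^3 + x^2 - 14*x - 2 is on top; that piece has area ∫[-2,0] (x^3 - 3*x^2 - 10*x) dx = 8.
On [0, 5], w = 4*x^2 - 4*x - 2 is on top; that piece has area ∫[0,5] (-(x^3 - 3*x^2 - 10*x)) dx = 375/4.
Total enclosed area = 8 + 375/4 = 407/4.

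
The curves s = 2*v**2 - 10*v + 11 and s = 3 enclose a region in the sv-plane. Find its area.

Both boundary curves give s as a function of v, so integrate with respect to v. Setting them equal: 2*v**2 - 10*v + 8 = 0, i.e. 2*(v - 4)*(v - 1) = 0, so they meet at v = 1, 4.
For v in [1, 4], s = 2*v**2 - 10*v + 11 is on the left; area = ∫[1,4] (-(2*v**2 - 10*v + 8)) dv = 9.

9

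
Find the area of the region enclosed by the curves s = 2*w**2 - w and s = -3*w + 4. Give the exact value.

Both boundary curves give s as a function of w, so integrate with respect to w. Setting them equal: 2*w**2 + 2*w - 4 = 0, i.e. 2*(w - 1)*(w + 2) = 0, so they meet at w = -2, 1.
For w in [-2, 1], s = 2*w**2 - w is on the left; area = ∫[-2,1] (-(2*w**2 + 2*w - 4)) dw = 9.

9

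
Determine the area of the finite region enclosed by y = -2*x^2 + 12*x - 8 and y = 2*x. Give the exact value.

Set the curves equal: -2*x^2 + 12*x - 8 = 2*x, so -2*x^2 + 10*x - 8 = 0, which factors as -2*(x - 4)*(x - 1) = 0. The curves meet at x = 1, 4.
On [1, 4], y = -2*x^2 + 12*x - 8 is on top; that piece has area ∫[1,4] (-2*x^2 + 10*x - 8) dx = 9.

9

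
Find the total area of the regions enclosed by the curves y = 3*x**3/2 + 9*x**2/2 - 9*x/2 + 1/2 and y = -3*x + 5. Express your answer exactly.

12

Set the curves equal: 3*x**3/2 + 9*x**2/2 - 9*x/2 + 1/2 = -3*x + 5, so 3*x**3/2 + 9*x**2/2 - 3*x/2 - 9/2 = 0, which factors as 3*(x - 1)*(x + 1)*(x + 3)/2 = 0. The curves meet at x = -3, -1, 1.
On [-3, -1], y = 3*x**3/2 + 9*x**2/2 - 9*x/2 + 1/2 is on top; that piece has area ∫[-3,-1] (3*x**3/2 + 9*x**2/2 - 3*x/2 - 9/2) dx = 6.
On [-1, 1], y = -3*x + 5 is on top; that piece has area ∫[-1,1] (-(3*x**3/2 + 9*x**2/2 - 3*x/2 - 9/2)) dx = 6.
Total enclosed area = 6 + 6 = 12.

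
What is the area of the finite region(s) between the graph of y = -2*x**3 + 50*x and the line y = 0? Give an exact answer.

625

The curve meets the x-axis where -2*x**3 + 50*x = 0, i.e. -2*x*(x - 5)*(x + 5) = 0, at x = -5, 0, 5.
On [-5, 0] the curve lies below the axis; ∫[-5,0] (-2*x**3 + 50*x) dx = -625/2, giving area 625/2.
On [0, 5] the curve lies above the axis; ∫[0,5] (-2*x**3 + 50*x) dx = 625/2, giving area 625/2.
Total area = 625/2 + 625/2 = 625.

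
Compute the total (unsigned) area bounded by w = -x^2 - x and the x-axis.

The curve meets the x-axis where -x^2 - x = 0, i.e. -x*(x + 1) = 0, at x = -1, 0.
On [-1, 0] the curve lies above the axis; ∫[-1,0] (-x^2 - x) dx = 1/6, giving area 1/6.

1/6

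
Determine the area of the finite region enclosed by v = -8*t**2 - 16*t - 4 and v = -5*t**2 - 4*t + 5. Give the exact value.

Set the curves equal: -8*t**2 - 16*t - 4 = -5*t**2 - 4*t + 5, so -3*t**2 - 12*t - 9 = 0, which factors as -3*(t + 1)*(t + 3) = 0. The curves meet at t = -3, -1.
On [-3, -1], v = -8*t**2 - 16*t - 4 is on top; that piece has area ∫[-3,-1] (-3*t**2 - 12*t - 9) dt = 4.

4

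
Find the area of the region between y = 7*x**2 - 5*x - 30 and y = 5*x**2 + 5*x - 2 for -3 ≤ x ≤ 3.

The difference (7*x**2 - 5*x - 30) - (5*x**2 + 5*x - 2) = 2*x**2 - 10*x - 28 changes sign at x = -2 inside [-3, 3], so split the integral there.
∫[-3,-2] (2*x**2 - 10*x - 28) dx = 29/3.
∫[-2,3] (2*x**2 - 10*x - 28) dx = -425/3; the area of that piece is 425/3.
Total area = 29/3 + 425/3 = 454/3.

454/3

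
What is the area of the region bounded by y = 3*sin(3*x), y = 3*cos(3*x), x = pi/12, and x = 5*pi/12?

2*sqrt(2)

On [pi/12, 5*pi/12], (3*sin(3*x)) - (3*cos(3*x)) = 3*sin(3*x) - 3*cos(3*x) is ≥ 0 throughout, so the area is a single integral of |3*sin(3*x) - 3*cos(3*x)|.
∫[pi/12,5*pi/12] (3*sin(3*x) - 3*cos(3*x)) dx = 2*sqrt(2).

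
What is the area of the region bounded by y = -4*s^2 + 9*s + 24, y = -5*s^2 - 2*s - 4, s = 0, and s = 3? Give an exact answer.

On [0, 3], (-4*s^2 + 9*s + 24) - (-5*s^2 - 2*s - 4) = s^2 + 11*s + 28 is ≥ 0 throughout, so the area is a single integral of |s^2 + 11*s + 28|.
∫[0,3] (s^2 + 11*s + 28) ds = 285/2.

285/2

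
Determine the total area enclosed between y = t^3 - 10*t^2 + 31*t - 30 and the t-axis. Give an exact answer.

The curve meets the t-axis where t^3 - 10*t^2 + 31*t - 30 = 0, i.e. (t - 5)*(t - 3)*(t - 2) = 0, at t = 2, 3, 5.
On [2, 3] the curve lies above the axis; ∫[2,3] (t^3 - 10*t^2 + 31*t - 30) dt = 5/12, giving area 5/12.
On [3, 5] the curve lies below the axis; ∫[3,5] (t^3 - 10*t^2 + 31*t - 30) dt = -8/3, giving area 8/3.
Total area = 5/12 + 8/3 = 37/12.

37/12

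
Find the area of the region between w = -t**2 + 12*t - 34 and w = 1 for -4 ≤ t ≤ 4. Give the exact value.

968/3

On [-4, 4], (-t**2 + 12*t - 34) - (1) = -t**2 + 12*t - 35 is ≤ 0 throughout, so the area is a single integral of |-t**2 + 12*t - 35|.
∫[-4,4] (-t**2 + 12*t - 35) dt = -968/3; the area of that piece is 968/3.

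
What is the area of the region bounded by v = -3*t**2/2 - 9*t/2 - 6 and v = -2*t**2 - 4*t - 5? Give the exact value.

Set the curves equal: -3*t**2/2 - 9*t/2 - 6 = -2*t**2 - 4*t - 5, so t**2/2 - t/2 - 1 = 0, which factors as (t - 2)*(t + 1)/2 = 0. The curves meet at t = -1, 2.
On [-1, 2], v = -2*t**2 - 4*t - 5 is on top; that piece has area ∫[-1,2] (-(t**2/2 - t/2 - 1)) dt = 9/4.

9/4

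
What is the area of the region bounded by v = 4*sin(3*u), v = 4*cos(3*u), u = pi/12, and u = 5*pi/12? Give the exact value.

8*sqrt(2)/3

On [pi/12, 5*pi/12], (4*sin(3*u)) - (4*cos(3*u)) = 4*sin(3*u) - 4*cos(3*u) is ≥ 0 throughout, so the area is a single integral of |4*sin(3*u) - 4*cos(3*u)|.
∫[pi/12,5*pi/12] (4*sin(3*u) - 4*cos(3*u)) du = 8*sqrt(2)/3.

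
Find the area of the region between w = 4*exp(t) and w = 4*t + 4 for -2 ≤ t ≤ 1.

On [-2, 1], (4*exp(t)) - (4*t + 4) = -4*t + 4*exp(t) - 4 is ≥ 0 throughout, so the area is a single integral of |-4*t + 4*exp(t) - 4|.
∫[-2,1] (-4*t + 4*exp(t) - 4) dt = -6 - 4*exp(-2) + 4*exp(1).

-6 - 4*exp(-2) + 4*exp(1)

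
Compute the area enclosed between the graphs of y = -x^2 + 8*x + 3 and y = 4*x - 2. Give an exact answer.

36

Set the curves equal: -x^2 + 8*x + 3 = 4*x - 2, so -x^2 + 4*x + 5 = 0, which factors as -(x - 5)*(x + 1) = 0. The curves meet at x = -1, 5.
On [-1, 5], y = -x^2 + 8*x + 3 is on top; that piece has area ∫[-1,5] (-x^2 + 4*x + 5) dx = 36.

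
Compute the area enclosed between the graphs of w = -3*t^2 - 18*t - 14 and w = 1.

32

Set the curves equal: -3*t^2 - 18*t - 14 = 1, so -3*t^2 - 18*t - 15 = 0, which factors as -3*(t + 1)*(t + 5) = 0. The curves meet at t = -5, -1.
On [-5, -1], w = -3*t^2 - 18*t - 14 is on top; that piece has area ∫[-5,-1] (-3*t^2 - 18*t - 15) dt = 32.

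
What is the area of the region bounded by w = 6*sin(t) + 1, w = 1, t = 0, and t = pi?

On [0, pi], (6*sin(t) + 1) - (1) = 6*sin(t) is ≥ 0 throughout, so the area is a single integral of |6*sin(t)|.
∫[0,pi] (6*sin(t)) dt = 12.

12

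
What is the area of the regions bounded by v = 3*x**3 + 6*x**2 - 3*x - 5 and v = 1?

Set the curves equal: 3*x**3 + 6*x**2 - 3*x - 5 = 1, so 3*x**3 + 6*x**2 - 3*x - 6 = 0, which factors as 3*(x - 1)*(x + 1)*(x + 2) = 0. The curves meet at x = -2, -1, 1.
On [-2, -1], v = 3*x**3 + 6*x**2 - 3*x - 5 is on top; that piece has area ∫[-2,-1] (3*x**3 + 6*x**2 - 3*x - 6) dx = 5/4.
On [-1, 1], v = 1 is on top; that piece has area ∫[-1,1] (-(3*x**3 + 6*x**2 - 3*x - 6)) dx = 8.
Total enclosed area = 5/4 + 8 = 37/4.

37/4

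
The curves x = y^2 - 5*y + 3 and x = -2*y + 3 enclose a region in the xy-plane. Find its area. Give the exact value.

Both boundary curves give x as a function of y, so integrate with respect to y. Setting them equal: y^2 - 3*y = 0, i.e. y*(y - 3) = 0, so they meet at y = 0, 3.
For y in [0, 3], x = y^2 - 5*y + 3 is on the left; area = ∫[0,3] (-(y^2 - 3*y)) dy = 9/2.

9/2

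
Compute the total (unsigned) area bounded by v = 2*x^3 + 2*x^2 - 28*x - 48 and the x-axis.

The curve meets the x-axis where 2*x^3 + 2*x^2 - 28*x - 48 = 0, i.e. 2*(x - 4)*(x + 2)*(x + 3) = 0, at x = -3, -2, 4.
On [-3, -2] the curve lies above the axis; ∫[-3,-2] (2*x^3 + 2*x^2 - 28*x - 48) dx = 13/6, giving area 13/6.
On [-2, 4] the curve lies below the axis; ∫[-2,4] (2*x^3 + 2*x^2 - 28*x - 48) dx = -288, giving area 288.
Total area = 13/6 + 288 = 1741/6.

1741/6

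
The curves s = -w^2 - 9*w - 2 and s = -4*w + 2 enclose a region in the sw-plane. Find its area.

9/2

Both boundary curves give s as a function of w, so integrate with respect to w. Setting them equal: -w^2 - 5*w - 4 = 0, i.e. -(w + 1)*(w + 4) = 0, so they meet at w = -4, -1.
For w in [-4, -1], s = -w^2 - 9*w - 2 is on the right; area = ∫[-4,-1] (-w^2 - 5*w - 4) dw = 9/2.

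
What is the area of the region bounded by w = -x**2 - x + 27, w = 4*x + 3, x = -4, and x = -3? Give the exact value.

On [-4, -3], (-x**2 - x + 27) - (4*x + 3) = -x**2 - 5*x + 24 is ≥ 0 throughout, so the area is a single integral of |-x**2 - 5*x + 24|.
∫[-4,-3] (-x**2 - 5*x + 24) dx = 175/6.

175/6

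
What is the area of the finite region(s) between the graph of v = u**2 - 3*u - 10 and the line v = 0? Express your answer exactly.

The curve meets the u-axis where u**2 - 3*u - 10 = 0, i.e. (u - 5)*(u + 2) = 0, at u = -2, 5.
On [-2, 5] the curve lies below the axis; ∫[-2,5] (u**2 - 3*u - 10) du = -343/6, giving area 343/6.

343/6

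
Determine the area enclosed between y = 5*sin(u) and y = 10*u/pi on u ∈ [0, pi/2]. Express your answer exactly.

On [0, pi/2], (5*sin(u)) - (10*u/pi) = -10*u/pi + 5*sin(u) is ≥ 0 throughout, so the area is a single integral of |-10*u/pi + 5*sin(u)|.
∫[0,pi/2] (-10*u/pi + 5*sin(u)) du = 5 - 5*pi/4.

5 - 5*pi/4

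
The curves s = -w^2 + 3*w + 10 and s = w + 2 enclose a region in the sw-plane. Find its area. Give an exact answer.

Both boundary curves give s as a function of w, so integrate with respect to w. Setting them equal: -w^2 + 2*w + 8 = 0, i.e. -(w - 4)*(w + 2) = 0, so they meet at w = -2, 4.
For w in [-2, 4], s = -w^2 + 3*w + 10 is on the right; area = ∫[-2,4] (-w^2 + 2*w + 8) dw = 36.

36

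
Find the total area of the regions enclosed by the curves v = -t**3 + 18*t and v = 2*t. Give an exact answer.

Set the curves equal: -t**3 + 18*t = 2*t, so -t**3 + 16*t = 0, which factors as -t*(t - 4)*(t + 4) = 0. The curves meet at t = -4, 0, 4.
On [-4, 0], v = 2*t is on top; that piece has area ∫[-4,0] (-(-t**3 + 16*t)) dt = 64.
On [0, 4], v = -t**3 + 18*t is on top; that piece has area ∫[0,4] (-t**3 + 16*t) dt = 64.
Total enclosed area = 64 + 64 = 128.

128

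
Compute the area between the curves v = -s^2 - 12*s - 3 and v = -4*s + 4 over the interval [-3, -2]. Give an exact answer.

On [-3, -2], (-s^2 - 12*s - 3) - (-4*s + 4) = -s^2 - 8*s - 7 is ≥ 0 throughout, so the area is a single integral of |-s^2 - 8*s - 7|.
∫[-3,-2] (-s^2 - 8*s - 7) ds = 20/3.

20/3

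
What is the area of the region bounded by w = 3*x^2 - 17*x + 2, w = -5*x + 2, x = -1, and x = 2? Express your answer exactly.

23

The difference (3*x^2 - 17*x + 2) - (-5*x + 2) = 3*x^2 - 12*x changes sign at x = 0 inside [-1, 2], so split the integral there.
∫[-1,0] (3*x^2 - 12*x) dx = 7.
∫[0,2] (3*x^2 - 12*x) dx = -16; the area of that piece is 16.
Total area = 7 + 16 = 23.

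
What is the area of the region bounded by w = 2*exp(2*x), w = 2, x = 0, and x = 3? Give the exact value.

-7 + exp(6)

On [0, 3], (2*exp(2*x)) - (2) = 2*exp(2*x) - 2 is ≥ 0 throughout, so the area is a single integral of |2*exp(2*x) - 2|.
∫[0,3] (2*exp(2*x) - 2) dx = -7 + exp(6).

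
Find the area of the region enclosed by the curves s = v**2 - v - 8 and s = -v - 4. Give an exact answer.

Both boundary curves give s as a function of v, so integrate with respect to v. Setting them equal: v**2 - 4 = 0, i.e. (v - 2)*(v + 2) = 0, so they meet at v = -2, 2.
For v in [-2, 2], s = v**2 - v - 8 is on the left; area = ∫[-2,2] (-(v**2 - 4)) dv = 32/3.

32/3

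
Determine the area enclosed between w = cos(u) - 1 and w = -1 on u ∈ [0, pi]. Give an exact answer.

2

The difference (cos(u) - 1) - (-1) = cos(u) changes sign at u = pi/2 inside [0, pi], so split the integral there.
∫[0,pi/2] (cos(u)) du = 1.
∫[pi/2,pi] (cos(u)) du = -1; the area of that piece is 1.
Total area = 1 + 1 = 2.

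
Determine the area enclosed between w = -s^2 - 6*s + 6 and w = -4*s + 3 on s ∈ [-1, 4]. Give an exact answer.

The difference (-s^2 - 6*s + 6) - (-4*s + 3) = -s^2 - 2*s + 3 changes sign at s = 1 inside [-1, 4], so split the integral there.
∫[-1,1] (-s^2 - 2*s + 3) ds = 16/3.
∫[1,4] (-s^2 - 2*s + 3) ds = -27; the area of that piece is 27.
Total area = 16/3 + 27 = 97/3.

97/3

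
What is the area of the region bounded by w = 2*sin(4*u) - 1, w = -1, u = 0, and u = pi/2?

2

The difference (2*sin(4*u) - 1) - (-1) = 2*sin(4*u) changes sign at u = pi/4 inside [0, pi/2], so split the integral there.
∫[0,pi/4] (2*sin(4*u)) du = 1.
∫[pi/4,pi/2] (2*sin(4*u)) du = -1; the area of that piece is 1.
Total area = 1 + 1 = 2.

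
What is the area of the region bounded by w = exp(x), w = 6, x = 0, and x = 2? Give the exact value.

-23 + exp(2) + 12*log(6)

The difference (exp(x)) - (6) = exp(x) - 6 changes sign at x = log(6) inside [0, 2], so split the integral there.
∫[0,log(6)] (exp(x) - 6) dx = 5 - log(46656); the area of that piece is -5 + log(46656).
∫[log(6),2] (exp(x) - 6) dx = -18 + exp(2) + 6*log(6).
Total area = (-5 + log(46656)) + (-18 + exp(2) + 6*log(6)) = -23 + exp(2) + 12*log(6).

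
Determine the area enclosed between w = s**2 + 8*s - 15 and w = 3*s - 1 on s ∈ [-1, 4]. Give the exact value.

313/6

The difference (s**2 + 8*s - 15) - (3*s - 1) = s**2 + 5*s - 14 changes sign at s = 2 inside [-1, 4], so split the integral there.
∫[-1,2] (s**2 + 5*s - 14) ds = -63/2; the area of that piece is 63/2.
∫[2,4] (s**2 + 5*s - 14) ds = 62/3.
Total area = 63/2 + 62/3 = 313/6.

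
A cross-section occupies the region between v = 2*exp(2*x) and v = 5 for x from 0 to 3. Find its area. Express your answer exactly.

-19 - 11*log(2)/2 + log(10)/2 + 9*log(5)/2 + exp(6)

The difference (2*exp(2*x)) - (5) = 2*exp(2*x) - 5 changes sign at x = -log(2)/2 + log(5)/2 inside [0, 3], so split the integral there.
∫[0,-log(2)/2 + log(5)/2] (2*exp(2*x) - 5) dx = log(4*sqrt(10)/125) + 3/2; the area of that piece is -3/2 + log(25*sqrt(10)/8).
∫[-log(2)/2 + log(5)/2,3] (2*exp(2*x) - 5) dx = -35/2 - 5*log(2)/2 + 5*log(5)/2 + exp(6).
Total area = (-3/2 + log(25*sqrt(10)/8)) + (-35/2 - 5*log(2)/2 + 5*log(5)/2 + exp(6)) = -19 - 11*log(2)/2 + log(10)/2 + 9*log(5)/2 + exp(6).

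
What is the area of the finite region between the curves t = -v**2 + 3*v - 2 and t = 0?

Both boundary curves give t as a function of v, so integrate with respect to v. Setting them equal: -v**2 + 3*v - 2 = 0, i.e. -(v - 2)*(v - 1) = 0, so they meet at v = 1, 2.
For v in [1, 2], t = -v**2 + 3*v - 2 is on the right; area = ∫[1,2] (-v**2 + 3*v - 2) dv = 1/6.

1/6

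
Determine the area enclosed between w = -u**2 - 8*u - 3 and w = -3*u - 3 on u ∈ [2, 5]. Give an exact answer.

On [2, 5], (-u**2 - 8*u - 3) - (-3*u - 3) = -u**2 - 5*u is ≤ 0 throughout, so the area is a single integral of |-u**2 - 5*u|.
∫[2,5] (-u**2 - 5*u) du = -183/2; the area of that piece is 183/2.

183/2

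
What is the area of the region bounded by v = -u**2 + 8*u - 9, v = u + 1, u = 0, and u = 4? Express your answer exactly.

12

The difference (-u**2 + 8*u - 9) - (u + 1) = -u**2 + 7*u - 10 changes sign at u = 2 inside [0, 4], so split the integral there.
∫[0,2] (-u**2 + 7*u - 10) du = -26/3; the area of that piece is 26/3.
∫[2,4] (-u**2 + 7*u - 10) du = 10/3.
Total area = 26/3 + 10/3 = 12.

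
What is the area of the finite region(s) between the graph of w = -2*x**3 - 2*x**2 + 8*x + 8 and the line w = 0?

The curve meets the x-axis where -2*x**3 - 2*x**2 + 8*x + 8 = 0, i.e. -2*(x - 2)*(x + 1)*(x + 2) = 0, at x = -2, -1, 2.
On [-2, -1] the curve lies below the axis; ∫[-2,-1] (-2*x**3 - 2*x**2 + 8*x + 8) dx = -7/6, giving area 7/6.
On [-1, 2] the curve lies above the axis; ∫[-1,2] (-2*x**3 - 2*x**2 + 8*x + 8) dx = 45/2, giving area 45/2.
Total area = 7/6 + 45/2 = 71/3.

71/3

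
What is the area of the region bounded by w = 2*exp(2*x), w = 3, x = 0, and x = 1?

-5 - 7*log(2)/2 + log(6)/2 + 5*log(3)/2 + exp(2)

The difference (2*exp(2*x)) - (3) = 2*exp(2*x) - 3 changes sign at x = -log(2)/2 + log(3)/2 inside [0, 1], so split the integral there.
∫[0,-log(2)/2 + log(3)/2] (2*exp(2*x) - 3) dx = log(2*sqrt(6)/9) + 1/2; the area of that piece is -1/2 + log(3*sqrt(6)/4).
∫[-log(2)/2 + log(3)/2,1] (2*exp(2*x) - 3) dx = -9/2 - 3*log(2)/2 + 3*log(3)/2 + exp(2).
Total area = (-1/2 + log(3*sqrt(6)/4)) + (-9/2 - 3*log(2)/2 + 3*log(3)/2 + exp(2)) = -5 - 7*log(2)/2 + log(6)/2 + 5*log(3)/2 + exp(2).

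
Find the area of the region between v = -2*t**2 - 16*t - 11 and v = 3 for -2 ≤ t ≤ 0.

The difference (-2*t**2 - 16*t - 11) - (3) = -2*t**2 - 16*t - 14 changes sign at t = -1 inside [-2, 0], so split the integral there.
∫[-2,-1] (-2*t**2 - 16*t - 14) dt = 16/3.
∫[-1,0] (-2*t**2 - 16*t - 14) dt = -20/3; the area of that piece is 20/3.
Total area = 16/3 + 20/3 = 12.

12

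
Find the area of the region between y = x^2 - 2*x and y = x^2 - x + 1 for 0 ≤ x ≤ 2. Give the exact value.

On [0, 2], (x^2 - 2*x) - (x^2 - x + 1) = -x - 1 is ≤ 0 throughout, so the area is a single integral of |-x - 1|.
∫[0,2] (-x - 1) dx = -4; the area of that piece is 4.

4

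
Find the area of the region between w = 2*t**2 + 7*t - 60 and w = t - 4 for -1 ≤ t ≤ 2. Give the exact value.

On [-1, 2], (2*t**2 + 7*t - 60) - (t - 4) = 2*t**2 + 6*t - 56 is ≤ 0 throughout, so the area is a single integral of |2*t**2 + 6*t - 56|.
∫[-1,2] (2*t**2 + 6*t - 56) dt = -153; the area of that piece is 153.

153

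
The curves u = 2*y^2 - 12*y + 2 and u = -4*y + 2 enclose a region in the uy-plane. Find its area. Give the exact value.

64/3

Both boundary curves give u as a function of y, so integrate with respect to y. Setting them equal: 2*y^2 - 8*y = 0, i.e. 2*y*(y - 4) = 0, so they meet at y = 0, 4.
For y in [0, 4], u = 2*y^2 - 12*y + 2 is on the left; area = ∫[0,4] (-(2*y^2 - 8*y)) dy = 64/3.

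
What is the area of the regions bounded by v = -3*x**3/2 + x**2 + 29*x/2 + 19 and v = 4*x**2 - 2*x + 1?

937/8

Set the curves equal: -3*x**3/2 + x**2 + 29*x/2 + 19 = 4*x**2 - 2*x + 1, so -3*x**3/2 - 3*x**2 + 33*x/2 + 18 = 0, which factors as -3*(x - 3)*(x + 1)*(x + 4)/2 = 0. The curves meet at x = -4, -1, 3.
On [-4, -1], v = 4*x**2 - 2*x + 1 is on top; that piece has area ∫[-4,-1] (-(-3*x**3/2 - 3*x**2 + 33*x/2 + 18)) dx = 297/8.
On [-1, 3], v = -3*x**3/2 + x**2 + 29*x/2 + 19 is on top; that piece has area ∫[-1,3] (-3*x**3/2 - 3*x**2 + 33*x/2 + 18) dx = 80.
Total enclosed area = 297/8 + 80 = 937/8.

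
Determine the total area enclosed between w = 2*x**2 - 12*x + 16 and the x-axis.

8/3

The curve meets the x-axis where 2*x**2 - 12*x + 16 = 0, i.e. 2*(x - 4)*(x - 2) = 0, at x = 2, 4.
On [2, 4] the curve lies below the axis; ∫[2,4] (2*x**2 - 12*x + 16) dx = -8/3, giving area 8/3.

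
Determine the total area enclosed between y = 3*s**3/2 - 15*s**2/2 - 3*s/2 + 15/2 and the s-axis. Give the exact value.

The curve meets the s-axis where 3*s**3/2 - 15*s**2/2 - 3*s/2 + 15/2 = 0, i.e. 3*(s - 5)*(s - 1)*(s + 1)/2 = 0, at s = -1, 1, 5.
On [-1, 1] the curve lies above the axis; ∫[-1,1] (3*s**3/2 - 15*s**2/2 - 3*s/2 + 15/2) ds = 10, giving area 10.
On [1, 5] the curve lies below the axis; ∫[1,5] (3*s**3/2 - 15*s**2/2 - 3*s/2 + 15/2) ds = -64, giving area 64.
Total area = 10 + 64 = 74.

74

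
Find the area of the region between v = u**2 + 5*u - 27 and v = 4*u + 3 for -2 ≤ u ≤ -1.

175/6

On [-2, -1], (u**2 + 5*u - 27) - (4*u + 3) = u**2 + u - 30 is ≤ 0 throughout, so the area is a single integral of |u**2 + u - 30|.
∫[-2,-1] (u**2 + u - 30) du = -175/6; the area of that piece is 175/6.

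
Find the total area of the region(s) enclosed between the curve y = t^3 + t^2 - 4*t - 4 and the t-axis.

The curve meets the t-axis where t^3 + t^2 - 4*t - 4 = 0, i.e. (t - 2)*(t + 1)*(t + 2) = 0, at t = -2, -1, 2.
On [-2, -1] the curve lies above the axis; ∫[-2,-1] (t^3 + t^2 - 4*t - 4) dt = 7/12, giving area 7/12.
On [-1, 2] the curve lies below the axis; ∫[-1,2] (t^3 + t^2 - 4*t - 4) dt = -45/4, giving area 45/4.
Total area = 7/12 + 45/4 = 71/6.

71/6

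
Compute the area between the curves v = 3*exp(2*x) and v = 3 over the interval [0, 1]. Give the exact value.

On [0, 1], (3*exp(2*x)) - (3) = 3*exp(2*x) - 3 is ≥ 0 throughout, so the area is a single integral of |3*exp(2*x) - 3|.
∫[0,1] (3*exp(2*x) - 3) dx = -9/2 + 3*exp(2)/2.

-9/2 + 3*exp(2)/2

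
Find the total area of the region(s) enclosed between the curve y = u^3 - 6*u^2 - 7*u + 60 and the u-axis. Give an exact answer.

517/2

The curve meets the u-axis where u^3 - 6*u^2 - 7*u + 60 = 0, i.e. (u - 5)*(u - 4)*(u + 3) = 0, at u = -3, 4, 5.
On [-3, 4] the curve lies above the axis; ∫[-3,4] (u^3 - 6*u^2 - 7*u + 60) du = 1029/4, giving area 1029/4.
On [4, 5] the curve lies below the axis; ∫[4,5] (u^3 - 6*u^2 - 7*u + 60) du = -5/4, giving area 5/4.
Total area = 1029/4 + 5/4 = 517/2.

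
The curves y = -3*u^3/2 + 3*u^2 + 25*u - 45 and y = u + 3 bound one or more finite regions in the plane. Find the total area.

Set the curves equal: -3*u^3/2 + 3*u^2 + 25*u - 45 = u + 3, so -3*u^3/2 + 3*u^2 + 24*u - 48 = 0, which factors as -3*(u - 4)*(u - 2)*(u + 4)/2 = 0. The curves meet at u = -4, 2, 4.
On [-4, 2], y = u + 3 is on top; that piece has area ∫[-4,2] (-(-3*u^3/2 + 3*u^2 + 24*u - 48)) du = 270.
On [2, 4], y = -3*u^3/2 + 3*u^2 + 25*u - 45 is on top; that piece has area ∫[2,4] (-3*u^3/2 + 3*u^2 + 24*u - 48) du = 14.
Total enclosed area = 270 + 14 = 284.

284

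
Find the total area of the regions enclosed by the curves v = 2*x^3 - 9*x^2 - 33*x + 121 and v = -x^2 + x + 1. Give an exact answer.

3901/6

Set the curves equal: 2*x^3 - 9*x^2 - 33*x + 121 = -x^2 + x + 1, so 2*x^3 - 8*x^2 - 34*x + 120 = 0, which factors as 2*(x - 5)*(x - 3)*(x + 4) = 0. The curves meet at x = -4, 3, 5.
On [-4, 3], v = 2*x^3 - 9*x^2 - 33*x + 121 is on top; that piece has area ∫[-4,3] (2*x^3 - 8*x^2 - 34*x + 120) dx = 3773/6.
On [3, 5], v = -x^2 + x + 1 is on top; that piece has area ∫[3,5] (-(2*x^3 - 8*x^2 - 34*x + 120)) dx = 64/3.
Total enclosed area = 3773/6 + 64/3 = 3901/6.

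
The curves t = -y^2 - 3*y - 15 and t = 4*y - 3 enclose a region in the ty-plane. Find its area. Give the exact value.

Both boundary curves give t as a function of y, so integrate with respect to y. Setting them equal: -y^2 - 7*y - 12 = 0, i.e. -(y + 3)*(y + 4) = 0, so they meet at y = -4, -3.
For y in [-4, -3], t = -y^2 - 3*y - 15 is on the right; area = ∫[-4,-3] (-y^2 - 7*y - 12) dy = 1/6.

1/6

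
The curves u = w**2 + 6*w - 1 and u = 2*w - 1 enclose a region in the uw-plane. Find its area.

Both boundary curves give u as a function of w, so integrate with respect to w. Setting them equal: w**2 + 4*w = 0, i.e. w*(w + 4) = 0, so they meet at w = -4, 0.
For w in [-4, 0], u = w**2 + 6*w - 1 is on the left; area = ∫[-4,0] (-(w**2 + 4*w)) dw = 32/3.

32/3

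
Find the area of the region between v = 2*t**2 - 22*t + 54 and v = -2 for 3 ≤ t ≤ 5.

6

The difference (2*t**2 - 22*t + 54) - (-2) = 2*t**2 - 22*t + 56 changes sign at t = 4 inside [3, 5], so split the integral there.
∫[3,4] (2*t**2 - 22*t + 56) dt = 11/3.
∫[4,5] (2*t**2 - 22*t + 56) dt = -7/3; the area of that piece is 7/3.
Total area = 11/3 + 7/3 = 6.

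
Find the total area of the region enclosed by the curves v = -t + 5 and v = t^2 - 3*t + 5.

4/3

Set the curves equal: -t + 5 = t^2 - 3*t + 5, so -t^2 + 2*t = 0, which factors as -t*(t - 2) = 0. The curves meet at t = 0, 2.
On [0, 2], v = -t + 5 is on top; that piece has area ∫[0,2] (-t^2 + 2*t) dt = 4/3.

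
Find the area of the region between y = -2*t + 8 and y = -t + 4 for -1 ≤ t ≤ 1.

On [-1, 1], (-2*t + 8) - (-t + 4) = -t + 4 is ≥ 0 throughout, so the area is a single integral of |-t + 4|.
∫[-1,1] (-t + 4) dt = 8.

8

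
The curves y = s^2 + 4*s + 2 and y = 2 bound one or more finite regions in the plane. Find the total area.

32/3

Set the curves equal: s^2 + 4*s + 2 = 2, so s^2 + 4*s = 0, which factors as s*(s + 4) = 0. The curves meet at s = -4, 0.
On [-4, 0], y = 2 is on top; that piece has area ∫[-4,0] (-(s^2 + 4*s)) ds = 32/3.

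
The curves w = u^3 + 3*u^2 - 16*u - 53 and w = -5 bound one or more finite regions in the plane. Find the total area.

Set the curves equal: u^3 + 3*u^2 - 16*u - 53 = -5, so u^3 + 3*u^2 - 16*u - 48 = 0, which factors as (u - 4)*(u + 3)*(u + 4) = 0. The curves meet at u = -4, -3, 4.
On [-4, -3], w = u^3 + 3*u^2 - 16*u - 53 is on top; that piece has area ∫[-4,-3] (u^3 + 3*u^2 - 16*u - 48) du = 5/4.
On [-3, 4], w = -5 is on top; that piece has area ∫[-3,4] (-(u^3 + 3*u^2 - 16*u - 48)) du = 1029/4.
Total enclosed area = 5/4 + 1029/4 = 517/2.

517/2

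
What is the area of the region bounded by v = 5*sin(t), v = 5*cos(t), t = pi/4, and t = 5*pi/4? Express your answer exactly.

On [pi/4, 5*pi/4], (5*sin(t)) - (5*cos(t)) = 5*sin(t) - 5*cos(t) is ≥ 0 throughout, so the area is a single integral of |5*sin(t) - 5*cos(t)|.
∫[pi/4,5*pi/4] (5*sin(t) - 5*cos(t)) dt = 10*sqrt(2).

10*sqrt(2)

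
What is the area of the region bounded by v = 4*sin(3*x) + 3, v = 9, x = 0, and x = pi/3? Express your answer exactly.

On [0, pi/3], (4*sin(3*x) + 3) - (9) = 4*sin(3*x) - 6 is ≤ 0 throughout, so the area is a single integral of |4*sin(3*x) - 6|.
∫[0,pi/3] (4*sin(3*x) - 6) dx = 8/3 - 2*pi; the area of that piece is -8/3 + 2*pi.

-8/3 + 2*pi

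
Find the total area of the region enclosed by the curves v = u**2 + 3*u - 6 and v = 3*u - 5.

4/3

Set the curves equal: u**2 + 3*u - 6 = 3*u - 5, so u**2 - 1 = 0, which factors as (u - 1)*(u + 1) = 0. The curves meet at u = -1, 1.
On [-1, 1], v = 3*u - 5 is on top; that piece has area ∫[-1,1] (-(u**2 - 1)) du = 4/3.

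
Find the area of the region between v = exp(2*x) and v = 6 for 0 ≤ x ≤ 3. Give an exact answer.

-47/2 + 6*log(6) + exp(6)/2

The difference (exp(2*x)) - (6) = exp(2*x) - 6 changes sign at x = log(6)/2 inside [0, 3], so split the integral there.
∫[0,log(6)/2] (exp(2*x) - 6) dx = 5/2 - log(216); the area of that piece is -5/2 + log(216).
∫[log(6)/2,3] (exp(2*x) - 6) dx = -21 + 3*log(6) + exp(6)/2.
Total area = (-5/2 + log(216)) + (-21 + 3*log(6) + exp(6)/2) = -47/2 + 6*log(6) + exp(6)/2.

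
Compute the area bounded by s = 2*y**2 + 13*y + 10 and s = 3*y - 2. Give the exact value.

1/3

Both boundary curves give s as a function of y, so integrate with respect to y. Setting them equal: 2*y**2 + 10*y + 12 = 0, i.e. 2*(y + 2)*(y + 3) = 0, so they meet at y = -3, -2.
For y in [-3, -2], s = 2*y**2 + 13*y + 10 is on the left; area = ∫[-3,-2] (-(2*y**2 + 10*y + 12)) dy = 1/3.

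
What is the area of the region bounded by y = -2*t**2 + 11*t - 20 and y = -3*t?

Set the curves equal: -2*t**2 + 11*t - 20 = -3*t, so -2*t**2 + 14*t - 20 = 0, which factors as -2*(t - 5)*(t - 2) = 0. The curves meet at t = 2, 5.
On [2, 5], y = -2*t**2 + 11*t - 20 is on top; that piece has area ∫[2,5] (-2*t**2 + 14*t - 20) dt = 9.

9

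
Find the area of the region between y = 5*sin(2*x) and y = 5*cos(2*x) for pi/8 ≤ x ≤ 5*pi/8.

On [pi/8, 5*pi/8], (5*sin(2*x)) - (5*cos(2*x)) = 5*sin(2*x) - 5*cos(2*x) is ≥ 0 throughout, so the area is a single integral of |5*sin(2*x) - 5*cos(2*x)|.
∫[pi/8,5*pi/8] (5*sin(2*x) - 5*cos(2*x)) dx = 5*sqrt(2).

5*sqrt(2)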